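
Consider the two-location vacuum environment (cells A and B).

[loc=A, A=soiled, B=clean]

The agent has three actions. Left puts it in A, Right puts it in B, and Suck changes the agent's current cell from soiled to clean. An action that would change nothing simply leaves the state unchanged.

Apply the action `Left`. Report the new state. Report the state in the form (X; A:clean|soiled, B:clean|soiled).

start: (A; A:soiled, B:clean)
1. Left → (A; A:soiled, B:clean)

(A; A:soiled, B:clean)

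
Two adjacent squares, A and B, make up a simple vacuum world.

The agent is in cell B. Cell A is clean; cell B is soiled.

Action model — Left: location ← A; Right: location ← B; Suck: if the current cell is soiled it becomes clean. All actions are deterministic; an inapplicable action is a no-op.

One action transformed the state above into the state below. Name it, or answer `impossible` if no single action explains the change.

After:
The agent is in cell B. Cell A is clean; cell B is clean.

Suck

try  Left: in A — A clean, B soiled
try Right: in B — A clean, B soiled
try  Suck: in B — A clean, B clean  ← match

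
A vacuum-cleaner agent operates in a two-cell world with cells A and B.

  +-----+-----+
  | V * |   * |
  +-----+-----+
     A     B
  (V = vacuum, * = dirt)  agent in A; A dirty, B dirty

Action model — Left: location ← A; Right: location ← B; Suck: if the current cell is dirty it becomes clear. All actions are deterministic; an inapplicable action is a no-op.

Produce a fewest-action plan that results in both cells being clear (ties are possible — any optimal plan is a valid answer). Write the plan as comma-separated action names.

Suck, Right, Suck

step 1/3 (Suck): (A; A:clear, B:dirty)
step 2/3 (Right): (B; A:clear, B:dirty)
step 3/3 (Suck): (B; A:clear, B:clear)
min 3: Suck A + move + Suck B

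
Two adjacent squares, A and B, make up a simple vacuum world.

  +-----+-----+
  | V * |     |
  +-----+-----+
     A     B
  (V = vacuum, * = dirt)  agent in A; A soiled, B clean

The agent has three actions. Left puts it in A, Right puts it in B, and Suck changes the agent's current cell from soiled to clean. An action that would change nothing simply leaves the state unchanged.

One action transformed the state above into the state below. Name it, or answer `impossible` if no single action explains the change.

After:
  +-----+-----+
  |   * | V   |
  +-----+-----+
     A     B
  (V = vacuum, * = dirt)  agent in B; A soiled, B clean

try  Left: (A; A:soiled, B:clean)
try Right: (B; A:soiled, B:clean)  ← match
try  Suck: (A; A:clean, B:clean)

Right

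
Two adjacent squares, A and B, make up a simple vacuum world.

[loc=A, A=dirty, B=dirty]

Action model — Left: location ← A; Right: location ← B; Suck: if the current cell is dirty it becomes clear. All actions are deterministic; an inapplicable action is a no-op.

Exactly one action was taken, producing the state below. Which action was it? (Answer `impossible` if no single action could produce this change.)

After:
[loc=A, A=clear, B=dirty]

try  Left: in A — A dirty, B dirty
try Right: in B — A dirty, B dirty
try  Suck: in A — A clear, B dirty  ← match

Suck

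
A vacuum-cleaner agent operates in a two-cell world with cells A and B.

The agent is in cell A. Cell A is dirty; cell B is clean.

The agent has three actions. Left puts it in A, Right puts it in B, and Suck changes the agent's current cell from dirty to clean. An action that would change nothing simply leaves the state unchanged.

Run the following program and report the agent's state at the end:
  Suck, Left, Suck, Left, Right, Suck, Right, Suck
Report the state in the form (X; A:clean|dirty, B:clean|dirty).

(B; A:clean, B:clean)

1. Suck → (A; A:clean, B:clean)
2. Left → (A; A:clean, B:clean)
3. Suck → (A; A:clean, B:clean)
4. Left → (A; A:clean, B:clean)
5. Right → (B; A:clean, B:clean)
6. Suck → (B; A:clean, B:clean)
7. Right → (B; A:clean, B:clean)
8. Suck → (B; A:clean, B:clean)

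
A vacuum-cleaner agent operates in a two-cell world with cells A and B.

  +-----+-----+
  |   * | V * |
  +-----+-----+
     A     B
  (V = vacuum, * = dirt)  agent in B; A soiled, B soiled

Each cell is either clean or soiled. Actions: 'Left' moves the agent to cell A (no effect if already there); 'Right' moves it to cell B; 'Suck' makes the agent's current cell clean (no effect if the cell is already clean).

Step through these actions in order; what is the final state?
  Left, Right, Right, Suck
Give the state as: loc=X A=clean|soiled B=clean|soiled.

1. Left → loc=A A=soiled B=soiled
2. Right → loc=B A=soiled B=soiled
3. Right → loc=B A=soiled B=soiled
4. Suck → loc=B A=soiled B=clean

loc=B A=soiled B=clean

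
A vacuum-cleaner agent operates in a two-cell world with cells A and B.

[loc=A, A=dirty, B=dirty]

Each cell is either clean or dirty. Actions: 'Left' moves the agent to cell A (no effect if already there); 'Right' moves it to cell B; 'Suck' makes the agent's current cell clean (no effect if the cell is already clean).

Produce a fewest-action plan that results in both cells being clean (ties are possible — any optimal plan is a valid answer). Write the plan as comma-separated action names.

Suck, Right, Suck

step 1/3 (Suck): loc=A A=clean B=dirty
step 2/3 (Right): loc=B A=clean B=dirty
step 3/3 (Suck): loc=B A=clean B=clean
min 3: Suck A + move + Suck B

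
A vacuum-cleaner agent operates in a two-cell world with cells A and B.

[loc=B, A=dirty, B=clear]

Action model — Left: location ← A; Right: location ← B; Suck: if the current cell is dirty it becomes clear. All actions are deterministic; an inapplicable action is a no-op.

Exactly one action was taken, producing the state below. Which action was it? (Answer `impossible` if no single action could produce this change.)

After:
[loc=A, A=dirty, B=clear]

try  Left: (A; A:dirty, B:clear)  ← match
try Right: (B; A:dirty, B:clear)
try  Suck: (B; A:dirty, B:clear)

Left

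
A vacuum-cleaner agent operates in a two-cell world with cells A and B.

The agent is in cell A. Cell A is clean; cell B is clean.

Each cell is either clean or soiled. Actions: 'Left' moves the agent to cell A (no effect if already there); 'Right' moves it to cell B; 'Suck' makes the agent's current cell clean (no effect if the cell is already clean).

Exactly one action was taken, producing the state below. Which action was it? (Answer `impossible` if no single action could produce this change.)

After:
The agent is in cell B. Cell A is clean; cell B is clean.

Right

try  Left: (A; A:clean, B:clean)
try Right: (B; A:clean, B:clean)  ← match
try  Suck: (A; A:clean, B:clean)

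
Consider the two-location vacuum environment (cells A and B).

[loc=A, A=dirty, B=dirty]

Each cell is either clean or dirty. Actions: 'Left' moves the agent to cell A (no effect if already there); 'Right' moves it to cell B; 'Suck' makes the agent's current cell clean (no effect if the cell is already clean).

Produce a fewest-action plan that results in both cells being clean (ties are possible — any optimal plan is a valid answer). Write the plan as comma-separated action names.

1) do Suck; now in A — A clean, B dirty
2) do Right; now in B — A clean, B dirty
3) do Suck; now in B — A clean, B clean
min 3: Suck A + move + Suck B

Suck, Right, Suck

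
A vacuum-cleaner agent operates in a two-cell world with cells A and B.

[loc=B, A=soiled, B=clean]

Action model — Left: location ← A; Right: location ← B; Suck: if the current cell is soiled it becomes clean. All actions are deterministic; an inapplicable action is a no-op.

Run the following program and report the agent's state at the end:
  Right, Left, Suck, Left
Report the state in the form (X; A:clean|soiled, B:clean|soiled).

(A; A:clean, B:clean)

Right (#1): (B; A:soiled, B:clean)
Left (#2): (A; A:soiled, B:clean)
Suck (#3): (A; A:clean, B:clean)
Left (#4): (A; A:clean, B:clean)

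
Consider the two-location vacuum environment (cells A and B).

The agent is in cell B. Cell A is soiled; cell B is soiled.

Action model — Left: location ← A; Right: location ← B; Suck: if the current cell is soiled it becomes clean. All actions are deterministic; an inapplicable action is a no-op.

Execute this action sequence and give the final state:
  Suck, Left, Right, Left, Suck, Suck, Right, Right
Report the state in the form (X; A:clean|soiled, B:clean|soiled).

(B; A:clean, B:clean)

1) do Suck; now (B; A:soiled, B:clean)
2) do Left; now (A; A:soiled, B:clean)
3) do Right; now (B; A:soiled, B:clean)
4) do Left; now (A; A:soiled, B:clean)
5) do Suck; now (A; A:clean, B:clean)
6) do Suck; now (A; A:clean, B:clean)
7) do Right; now (B; A:clean, B:clean)
8) do Right; now (B; A:clean, B:clean)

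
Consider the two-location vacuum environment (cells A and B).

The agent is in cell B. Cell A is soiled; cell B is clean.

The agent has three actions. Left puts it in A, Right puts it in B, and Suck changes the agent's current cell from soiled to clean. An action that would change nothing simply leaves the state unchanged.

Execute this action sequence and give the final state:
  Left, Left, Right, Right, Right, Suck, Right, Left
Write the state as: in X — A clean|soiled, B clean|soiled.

in A — A soiled, B clean

[1] after Left: in A — A soiled, B clean
[2] after Left: in A — A soiled, B clean
[3] after Right: in B — A soiled, B clean
[4] after Right: in B — A soiled, B clean
[5] after Right: in B — A soiled, B clean
[6] after Suck: in B — A soiled, B clean
[7] after Right: in B — A soiled, B clean
[8] after Left: in A — A soiled, B clean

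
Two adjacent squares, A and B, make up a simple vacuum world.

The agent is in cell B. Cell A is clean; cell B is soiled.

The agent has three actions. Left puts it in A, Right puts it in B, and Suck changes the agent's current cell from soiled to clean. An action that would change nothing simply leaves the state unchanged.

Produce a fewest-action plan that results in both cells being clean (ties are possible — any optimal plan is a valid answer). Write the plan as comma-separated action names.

Suck

1. Suck → <B|clean|clean>
min 1: B is soiled, one Suck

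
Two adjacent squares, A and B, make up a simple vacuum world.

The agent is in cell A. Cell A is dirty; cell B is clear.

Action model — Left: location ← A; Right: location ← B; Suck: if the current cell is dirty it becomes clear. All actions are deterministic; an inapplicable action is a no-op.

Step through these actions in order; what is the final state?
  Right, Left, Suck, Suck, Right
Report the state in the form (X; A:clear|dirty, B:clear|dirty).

(B; A:clear, B:clear)

Right (#1): (B; A:dirty, B:clear)
Left (#2): (A; A:dirty, B:clear)
Suck (#3): (A; A:clear, B:clear)
Suck (#4): (A; A:clear, B:clear)
Right (#5): (B; A:clear, B:clear)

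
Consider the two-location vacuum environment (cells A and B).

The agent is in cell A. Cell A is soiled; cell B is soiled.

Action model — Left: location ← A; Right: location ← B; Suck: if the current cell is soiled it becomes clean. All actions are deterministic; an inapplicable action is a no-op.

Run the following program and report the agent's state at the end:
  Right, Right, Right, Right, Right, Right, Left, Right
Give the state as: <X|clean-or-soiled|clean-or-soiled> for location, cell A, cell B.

<B|soiled|soiled>

[1] after Right: <B|soiled|soiled>
[2] after Right: <B|soiled|soiled>
[3] after Right: <B|soiled|soiled>
[4] after Right: <B|soiled|soiled>
[5] after Right: <B|soiled|soiled>
[6] after Right: <B|soiled|soiled>
[7] after Left: <A|soiled|soiled>
[8] after Right: <B|soiled|soiled>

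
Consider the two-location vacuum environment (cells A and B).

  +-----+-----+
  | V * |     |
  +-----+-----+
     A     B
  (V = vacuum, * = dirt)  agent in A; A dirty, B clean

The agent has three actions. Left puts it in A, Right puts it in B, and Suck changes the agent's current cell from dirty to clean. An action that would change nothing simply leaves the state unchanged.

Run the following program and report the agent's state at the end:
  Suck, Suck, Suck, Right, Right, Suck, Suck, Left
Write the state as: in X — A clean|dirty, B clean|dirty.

Suck (#1): in A — A clean, B clean
Suck (#2): in A — A clean, B clean
Suck (#3): in A — A clean, B clean
Right (#4): in B — A clean, B clean
Right (#5): in B — A clean, B clean
Suck (#6): in B — A clean, B clean
Suck (#7): in B — A clean, B clean
Left (#8): in A — A clean, B clean

in A — A clean, B clean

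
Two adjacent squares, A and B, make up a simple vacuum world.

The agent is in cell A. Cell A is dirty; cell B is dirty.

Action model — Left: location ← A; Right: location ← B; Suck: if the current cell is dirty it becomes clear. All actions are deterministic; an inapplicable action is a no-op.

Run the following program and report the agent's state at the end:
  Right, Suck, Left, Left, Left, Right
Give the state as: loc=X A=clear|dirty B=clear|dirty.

loc=B A=dirty B=clear

1. Right → loc=B A=dirty B=dirty
2. Suck → loc=B A=dirty B=clear
3. Left → loc=A A=dirty B=clear
4. Left → loc=A A=dirty B=clear
5. Left → loc=A A=dirty B=clear
6. Right → loc=B A=dirty B=clear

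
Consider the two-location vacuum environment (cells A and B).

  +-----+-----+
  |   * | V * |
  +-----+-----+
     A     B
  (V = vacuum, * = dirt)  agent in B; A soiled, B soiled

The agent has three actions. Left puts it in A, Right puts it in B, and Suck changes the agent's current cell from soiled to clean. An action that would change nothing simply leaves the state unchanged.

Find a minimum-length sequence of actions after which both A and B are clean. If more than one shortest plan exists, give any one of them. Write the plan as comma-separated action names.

Suck, Left, Suck

1. Suck → in B — A soiled, B clean
2. Left → in A — A soiled, B clean
3. Suck → in A — A clean, B clean
min 3: Suck B + move + Suck A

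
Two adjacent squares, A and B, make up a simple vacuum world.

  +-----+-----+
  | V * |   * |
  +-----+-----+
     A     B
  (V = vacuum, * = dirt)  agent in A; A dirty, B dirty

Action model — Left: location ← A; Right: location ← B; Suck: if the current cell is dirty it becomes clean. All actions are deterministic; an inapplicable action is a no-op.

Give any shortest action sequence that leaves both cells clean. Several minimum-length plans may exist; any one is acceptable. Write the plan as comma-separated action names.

Suck, Right, Suck

step 1/3 (Suck): loc=A A=clean B=dirty
step 2/3 (Right): loc=B A=clean B=dirty
step 3/3 (Suck): loc=B A=clean B=clean
min 3: Suck A + move + Suck B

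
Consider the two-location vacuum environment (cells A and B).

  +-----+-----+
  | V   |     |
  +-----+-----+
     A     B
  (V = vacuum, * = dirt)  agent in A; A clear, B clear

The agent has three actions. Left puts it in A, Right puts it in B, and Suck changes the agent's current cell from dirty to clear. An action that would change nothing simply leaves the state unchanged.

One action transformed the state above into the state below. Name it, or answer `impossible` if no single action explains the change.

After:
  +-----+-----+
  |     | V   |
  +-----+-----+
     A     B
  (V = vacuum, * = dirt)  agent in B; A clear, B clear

try  Left: (A; A:clear, B:clear)
try Right: (B; A:clear, B:clear)  ← match
try  Suck: (A; A:clear, B:clear)

Right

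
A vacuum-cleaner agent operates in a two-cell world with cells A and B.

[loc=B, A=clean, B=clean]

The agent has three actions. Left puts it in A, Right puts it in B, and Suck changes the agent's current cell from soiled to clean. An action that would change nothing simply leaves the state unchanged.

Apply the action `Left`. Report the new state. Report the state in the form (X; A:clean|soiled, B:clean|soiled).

start: (B; A:clean, B:clean)
t=1 Left ⇒ (A; A:clean, B:clean)

(A; A:clean, B:clean)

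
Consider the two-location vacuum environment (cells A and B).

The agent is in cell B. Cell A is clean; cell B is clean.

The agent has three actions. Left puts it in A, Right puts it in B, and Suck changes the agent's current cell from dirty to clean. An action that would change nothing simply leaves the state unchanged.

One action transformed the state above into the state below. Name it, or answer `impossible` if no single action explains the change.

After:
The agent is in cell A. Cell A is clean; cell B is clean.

Left

try  Left: (A; A:clean, B:clean)  ← match
try Right: (B; A:clean, B:clean)
try  Suck: (B; A:clean, B:clean)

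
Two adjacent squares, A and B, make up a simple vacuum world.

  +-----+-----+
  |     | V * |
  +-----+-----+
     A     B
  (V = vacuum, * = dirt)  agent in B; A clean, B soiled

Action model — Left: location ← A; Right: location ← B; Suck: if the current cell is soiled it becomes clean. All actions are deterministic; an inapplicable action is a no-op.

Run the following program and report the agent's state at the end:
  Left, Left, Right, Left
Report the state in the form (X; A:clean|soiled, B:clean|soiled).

Left (#1): (A; A:clean, B:soiled)
Left (#2): (A; A:clean, B:soiled)
Right (#3): (B; A:clean, B:soiled)
Left (#4): (A; A:clean, B:soiled)

(A; A:clean, B:soiled)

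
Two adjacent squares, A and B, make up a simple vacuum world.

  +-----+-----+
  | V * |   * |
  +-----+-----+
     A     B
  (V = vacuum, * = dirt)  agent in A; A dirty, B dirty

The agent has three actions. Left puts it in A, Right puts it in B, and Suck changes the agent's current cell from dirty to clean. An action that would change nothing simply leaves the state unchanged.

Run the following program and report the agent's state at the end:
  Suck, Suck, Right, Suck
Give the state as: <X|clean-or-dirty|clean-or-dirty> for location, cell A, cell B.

step 1/4 (Suck): <A|clean|dirty>
step 2/4 (Suck): <A|clean|dirty>
step 3/4 (Right): <B|clean|dirty>
step 4/4 (Suck): <B|clean|clean>

<B|clean|clean>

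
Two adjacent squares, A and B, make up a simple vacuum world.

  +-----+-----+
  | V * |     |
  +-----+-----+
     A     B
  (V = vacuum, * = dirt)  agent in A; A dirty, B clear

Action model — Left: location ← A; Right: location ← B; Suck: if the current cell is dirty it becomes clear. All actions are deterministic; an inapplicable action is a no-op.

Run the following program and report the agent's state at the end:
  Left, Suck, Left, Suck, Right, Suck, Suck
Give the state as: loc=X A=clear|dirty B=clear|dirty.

loc=B A=clear B=clear

t=1 Left ⇒ loc=A A=dirty B=clear
t=2 Suck ⇒ loc=A A=clear B=clear
t=3 Left ⇒ loc=A A=clear B=clear
t=4 Suck ⇒ loc=A A=clear B=clear
t=5 Right ⇒ loc=B A=clear B=clear
t=6 Suck ⇒ loc=B A=clear B=clear
t=7 Suck ⇒ loc=B A=clear B=clear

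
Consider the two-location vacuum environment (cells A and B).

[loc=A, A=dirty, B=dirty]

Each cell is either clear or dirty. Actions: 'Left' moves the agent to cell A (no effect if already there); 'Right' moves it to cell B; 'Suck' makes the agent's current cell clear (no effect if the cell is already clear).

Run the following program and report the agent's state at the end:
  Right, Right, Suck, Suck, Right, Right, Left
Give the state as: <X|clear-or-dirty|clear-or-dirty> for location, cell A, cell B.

step 1/7 (Right): <B|dirty|dirty>
step 2/7 (Right): <B|dirty|dirty>
step 3/7 (Suck): <B|dirty|clear>
step 4/7 (Suck): <B|dirty|clear>
step 5/7 (Right): <B|dirty|clear>
step 6/7 (Right): <B|dirty|clear>
step 7/7 (Left): <A|dirty|clear>

<A|dirty|clear>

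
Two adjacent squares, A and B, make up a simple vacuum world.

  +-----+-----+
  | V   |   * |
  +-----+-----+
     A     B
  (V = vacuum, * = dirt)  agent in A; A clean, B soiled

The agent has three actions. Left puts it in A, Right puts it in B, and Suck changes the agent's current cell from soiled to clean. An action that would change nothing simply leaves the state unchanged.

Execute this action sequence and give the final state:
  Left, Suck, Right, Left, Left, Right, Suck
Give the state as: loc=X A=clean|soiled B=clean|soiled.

step 1/7 (Left): loc=A A=clean B=soiled
step 2/7 (Suck): loc=A A=clean B=soiled
step 3/7 (Right): loc=B A=clean B=soiled
step 4/7 (Left): loc=A A=clean B=soiled
step 5/7 (Left): loc=A A=clean B=soiled
step 6/7 (Right): loc=B A=clean B=soiled
step 7/7 (Suck): loc=B A=clean B=clean

loc=B A=clean B=clean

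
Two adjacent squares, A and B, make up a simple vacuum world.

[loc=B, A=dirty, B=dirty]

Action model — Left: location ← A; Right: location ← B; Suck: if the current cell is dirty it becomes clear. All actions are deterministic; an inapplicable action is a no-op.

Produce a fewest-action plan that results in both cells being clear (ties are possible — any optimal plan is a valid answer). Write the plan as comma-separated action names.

1. Suck → <B|dirty|clear>
2. Left → <A|dirty|clear>
3. Suck → <A|clear|clear>
min 3: Suck B + move + Suck A

Suck, Left, Suck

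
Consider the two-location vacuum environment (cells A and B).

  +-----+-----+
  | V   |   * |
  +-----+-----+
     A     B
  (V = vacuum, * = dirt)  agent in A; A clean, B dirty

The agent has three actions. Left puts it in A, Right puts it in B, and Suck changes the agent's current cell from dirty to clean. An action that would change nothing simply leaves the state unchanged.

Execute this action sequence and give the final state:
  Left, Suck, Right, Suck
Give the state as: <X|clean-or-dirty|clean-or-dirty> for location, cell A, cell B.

Left (#1): <A|clean|dirty>
Suck (#2): <A|clean|dirty>
Right (#3): <B|clean|dirty>
Suck (#4): <B|clean|clean>

<B|clean|clean>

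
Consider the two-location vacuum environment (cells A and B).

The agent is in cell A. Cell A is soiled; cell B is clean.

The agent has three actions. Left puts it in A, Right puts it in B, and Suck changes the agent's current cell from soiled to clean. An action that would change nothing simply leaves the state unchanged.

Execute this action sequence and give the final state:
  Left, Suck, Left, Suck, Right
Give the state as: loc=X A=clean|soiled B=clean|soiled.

[1] after Left: loc=A A=soiled B=clean
[2] after Suck: loc=A A=clean B=clean
[3] after Left: loc=A A=clean B=clean
[4] after Suck: loc=A A=clean B=clean
[5] after Right: loc=B A=clean B=clean

loc=B A=clean B=clean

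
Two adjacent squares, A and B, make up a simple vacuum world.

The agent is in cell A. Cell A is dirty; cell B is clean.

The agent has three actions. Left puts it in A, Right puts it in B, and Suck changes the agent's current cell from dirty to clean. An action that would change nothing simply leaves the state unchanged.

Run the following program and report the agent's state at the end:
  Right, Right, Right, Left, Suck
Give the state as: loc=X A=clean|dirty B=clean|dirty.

step 1/5 (Right): loc=B A=dirty B=clean
step 2/5 (Right): loc=B A=dirty B=clean
step 3/5 (Right): loc=B A=dirty B=clean
step 4/5 (Left): loc=A A=dirty B=clean
step 5/5 (Suck): loc=A A=clean B=clean

loc=A A=clean B=clean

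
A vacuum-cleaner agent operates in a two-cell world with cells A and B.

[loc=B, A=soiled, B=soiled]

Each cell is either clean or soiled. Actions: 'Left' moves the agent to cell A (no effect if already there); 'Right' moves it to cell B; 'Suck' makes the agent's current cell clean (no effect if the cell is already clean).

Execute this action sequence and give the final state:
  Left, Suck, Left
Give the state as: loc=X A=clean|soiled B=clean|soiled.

loc=A A=clean B=soiled

step 1/3 (Left): loc=A A=soiled B=soiled
step 2/3 (Suck): loc=A A=clean B=soiled
step 3/3 (Left): loc=A A=clean B=soiled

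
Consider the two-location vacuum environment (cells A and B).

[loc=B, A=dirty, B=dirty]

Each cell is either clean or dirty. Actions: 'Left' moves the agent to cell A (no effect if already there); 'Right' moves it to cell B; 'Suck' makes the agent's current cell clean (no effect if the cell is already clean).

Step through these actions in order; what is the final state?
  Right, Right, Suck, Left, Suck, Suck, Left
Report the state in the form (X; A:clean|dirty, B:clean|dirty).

(A; A:clean, B:clean)

step 1/7 (Right): (B; A:dirty, B:dirty)
step 2/7 (Right): (B; A:dirty, B:dirty)
step 3/7 (Suck): (B; A:dirty, B:clean)
step 4/7 (Left): (A; A:dirty, B:clean)
step 5/7 (Suck): (A; A:clean, B:clean)
step 6/7 (Suck): (A; A:clean, B:clean)
step 7/7 (Left): (A; A:clean, B:clean)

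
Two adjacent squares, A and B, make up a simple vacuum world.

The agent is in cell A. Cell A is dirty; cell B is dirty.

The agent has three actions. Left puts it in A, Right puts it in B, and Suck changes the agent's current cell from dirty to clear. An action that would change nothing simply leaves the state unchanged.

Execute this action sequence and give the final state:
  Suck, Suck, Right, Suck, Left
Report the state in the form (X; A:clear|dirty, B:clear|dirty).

(A; A:clear, B:clear)

t=1 Suck ⇒ (A; A:clear, B:dirty)
t=2 Suck ⇒ (A; A:clear, B:dirty)
t=3 Right ⇒ (B; A:clear, B:dirty)
t=4 Suck ⇒ (B; A:clear, B:clear)
t=5 Left ⇒ (A; A:clear, B:clear)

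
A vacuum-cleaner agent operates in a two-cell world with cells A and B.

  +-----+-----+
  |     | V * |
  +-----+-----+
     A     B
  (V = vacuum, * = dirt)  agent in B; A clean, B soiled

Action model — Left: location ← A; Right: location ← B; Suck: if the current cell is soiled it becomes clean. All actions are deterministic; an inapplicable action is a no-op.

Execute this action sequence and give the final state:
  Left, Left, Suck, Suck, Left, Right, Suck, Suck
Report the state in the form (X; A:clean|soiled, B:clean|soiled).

(B; A:clean, B:clean)

[1] after Left: (A; A:clean, B:soiled)
[2] after Left: (A; A:clean, B:soiled)
[3] after Suck: (A; A:clean, B:soiled)
[4] after Suck: (A; A:clean, B:soiled)
[5] after Left: (A; A:clean, B:soiled)
[6] after Right: (B; A:clean, B:soiled)
[7] after Suck: (B; A:clean, B:clean)
[8] after Suck: (B; A:clean, B:clean)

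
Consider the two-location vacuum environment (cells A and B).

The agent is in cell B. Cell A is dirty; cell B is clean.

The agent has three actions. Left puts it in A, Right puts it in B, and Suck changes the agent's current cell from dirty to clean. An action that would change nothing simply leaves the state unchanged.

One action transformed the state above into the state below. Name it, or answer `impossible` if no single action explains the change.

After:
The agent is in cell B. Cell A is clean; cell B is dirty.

impossible

try  Left: in A — A dirty, B clean
try Right: in B — A dirty, B clean
try  Suck: in B — A dirty, B clean
no single action produces the after-state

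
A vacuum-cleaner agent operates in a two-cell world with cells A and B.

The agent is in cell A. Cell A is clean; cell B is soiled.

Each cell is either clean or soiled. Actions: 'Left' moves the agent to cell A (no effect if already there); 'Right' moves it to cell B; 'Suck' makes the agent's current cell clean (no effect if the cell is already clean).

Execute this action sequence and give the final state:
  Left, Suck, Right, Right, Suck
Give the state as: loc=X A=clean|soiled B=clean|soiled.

loc=B A=clean B=clean

t=1 Left ⇒ loc=A A=clean B=soiled
t=2 Suck ⇒ loc=A A=clean B=soiled
t=3 Right ⇒ loc=B A=clean B=soiled
t=4 Right ⇒ loc=B A=clean B=soiled
t=5 Suck ⇒ loc=B A=clean B=clean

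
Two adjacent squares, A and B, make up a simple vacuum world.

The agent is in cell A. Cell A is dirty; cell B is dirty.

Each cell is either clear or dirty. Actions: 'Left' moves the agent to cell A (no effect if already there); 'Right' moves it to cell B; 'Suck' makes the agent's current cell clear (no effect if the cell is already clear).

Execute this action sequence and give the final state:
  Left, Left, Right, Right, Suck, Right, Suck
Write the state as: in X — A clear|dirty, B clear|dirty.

in B — A dirty, B clear

Left (#1): in A — A dirty, B dirty
Left (#2): in A — A dirty, B dirty
Right (#3): in B — A dirty, B dirty
Right (#4): in B — A dirty, B dirty
Suck (#5): in B — A dirty, B clear
Right (#6): in B — A dirty, B clear
Suck (#7): in B — A dirty, B clear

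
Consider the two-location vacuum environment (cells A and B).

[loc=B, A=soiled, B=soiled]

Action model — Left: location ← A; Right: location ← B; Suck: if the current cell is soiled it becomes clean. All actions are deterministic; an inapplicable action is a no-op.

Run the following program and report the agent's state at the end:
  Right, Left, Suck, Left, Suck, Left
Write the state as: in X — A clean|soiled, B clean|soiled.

in A — A clean, B soiled

step 1/6 (Right): in B — A soiled, B soiled
step 2/6 (Left): in A — A soiled, B soiled
step 3/6 (Suck): in A — A clean, B soiled
step 4/6 (Left): in A — A clean, B soiled
step 5/6 (Suck): in A — A clean, B soiled
step 6/6 (Left): in A — A clean, B soiled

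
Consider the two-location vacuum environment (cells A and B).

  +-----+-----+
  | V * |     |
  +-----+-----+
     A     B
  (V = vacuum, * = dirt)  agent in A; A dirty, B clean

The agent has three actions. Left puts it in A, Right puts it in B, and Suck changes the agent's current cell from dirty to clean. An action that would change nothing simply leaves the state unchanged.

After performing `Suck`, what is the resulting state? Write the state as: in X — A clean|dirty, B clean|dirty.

start: in A — A dirty, B clean
Suck (#1): in A — A clean, B clean

in A — A clean, B clean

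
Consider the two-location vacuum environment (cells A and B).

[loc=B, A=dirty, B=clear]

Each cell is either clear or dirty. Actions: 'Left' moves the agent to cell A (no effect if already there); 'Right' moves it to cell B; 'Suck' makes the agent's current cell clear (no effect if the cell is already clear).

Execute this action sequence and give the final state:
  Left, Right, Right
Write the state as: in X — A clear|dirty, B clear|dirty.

1. Left → in A — A dirty, B clear
2. Right → in B — A dirty, B clear
3. Right → in B — A dirty, B clear

in B — A dirty, B clear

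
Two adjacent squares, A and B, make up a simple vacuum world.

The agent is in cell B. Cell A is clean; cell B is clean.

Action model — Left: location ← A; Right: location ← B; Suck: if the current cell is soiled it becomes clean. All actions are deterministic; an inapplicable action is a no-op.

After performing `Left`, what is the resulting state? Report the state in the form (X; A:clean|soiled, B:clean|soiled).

start: (B; A:clean, B:clean)
[1] after Left: (A; A:clean, B:clean)

(A; A:clean, B:clean)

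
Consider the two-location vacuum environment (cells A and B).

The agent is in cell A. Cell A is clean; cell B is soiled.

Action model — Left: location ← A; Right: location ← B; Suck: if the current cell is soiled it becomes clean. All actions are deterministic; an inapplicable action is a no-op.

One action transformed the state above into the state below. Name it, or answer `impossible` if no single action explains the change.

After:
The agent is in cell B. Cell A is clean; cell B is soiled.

Right

try  Left: (A; A:clean, B:soiled)
try Right: (B; A:clean, B:soiled)  ← match
try  Suck: (A; A:clean, B:soiled)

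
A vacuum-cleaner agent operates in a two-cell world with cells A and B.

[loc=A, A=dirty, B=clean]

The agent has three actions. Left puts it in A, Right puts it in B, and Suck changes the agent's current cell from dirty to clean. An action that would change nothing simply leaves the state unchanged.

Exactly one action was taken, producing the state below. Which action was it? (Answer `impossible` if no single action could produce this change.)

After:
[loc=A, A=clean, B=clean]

try  Left: in A — A dirty, B clean
try Right: in B — A dirty, B clean
try  Suck: in A — A clean, B clean  ← match

Suck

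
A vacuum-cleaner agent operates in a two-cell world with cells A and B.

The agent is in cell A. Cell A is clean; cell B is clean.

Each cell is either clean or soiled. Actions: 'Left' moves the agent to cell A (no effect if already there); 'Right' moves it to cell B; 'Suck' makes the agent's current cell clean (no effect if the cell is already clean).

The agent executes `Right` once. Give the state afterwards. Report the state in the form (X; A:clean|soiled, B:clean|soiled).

start: (A; A:clean, B:clean)
1) do Right; now (B; A:clean, B:clean)

(B; A:clean, B:clean)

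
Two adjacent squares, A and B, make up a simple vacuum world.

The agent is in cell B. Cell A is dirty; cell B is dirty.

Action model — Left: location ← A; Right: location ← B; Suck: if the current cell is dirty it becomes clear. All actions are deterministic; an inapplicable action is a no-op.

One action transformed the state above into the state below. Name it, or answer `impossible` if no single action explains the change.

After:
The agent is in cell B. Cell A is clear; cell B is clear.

impossible

try  Left: <A|dirty|dirty>
try Right: <B|dirty|dirty>
try  Suck: <B|dirty|clear>
no single action produces the after-state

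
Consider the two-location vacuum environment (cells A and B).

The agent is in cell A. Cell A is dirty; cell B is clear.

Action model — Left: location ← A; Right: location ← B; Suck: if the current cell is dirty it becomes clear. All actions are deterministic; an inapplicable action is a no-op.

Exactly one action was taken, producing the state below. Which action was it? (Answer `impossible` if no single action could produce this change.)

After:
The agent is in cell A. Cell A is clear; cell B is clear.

Suck

try  Left: <A|dirty|clear>
try Right: <B|dirty|clear>
try  Suck: <A|clear|clear>  ← match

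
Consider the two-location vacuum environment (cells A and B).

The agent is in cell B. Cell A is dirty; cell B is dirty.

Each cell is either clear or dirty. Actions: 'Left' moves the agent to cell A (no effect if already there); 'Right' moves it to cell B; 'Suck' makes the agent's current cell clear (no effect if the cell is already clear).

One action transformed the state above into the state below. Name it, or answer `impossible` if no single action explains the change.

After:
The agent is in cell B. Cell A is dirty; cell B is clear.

Suck

try  Left: loc=A A=dirty B=dirty
try Right: loc=B A=dirty B=dirty
try  Suck: loc=B A=dirty B=clear  ← match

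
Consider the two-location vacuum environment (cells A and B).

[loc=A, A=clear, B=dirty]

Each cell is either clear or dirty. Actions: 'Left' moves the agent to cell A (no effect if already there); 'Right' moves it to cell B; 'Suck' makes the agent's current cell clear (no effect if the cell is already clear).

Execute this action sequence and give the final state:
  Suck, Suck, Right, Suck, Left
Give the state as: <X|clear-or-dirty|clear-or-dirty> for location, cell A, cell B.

step 1/5 (Suck): <A|clear|dirty>
step 2/5 (Suck): <A|clear|dirty>
step 3/5 (Right): <B|clear|dirty>
step 4/5 (Suck): <B|clear|clear>
step 5/5 (Left): <A|clear|clear>

<A|clear|clear>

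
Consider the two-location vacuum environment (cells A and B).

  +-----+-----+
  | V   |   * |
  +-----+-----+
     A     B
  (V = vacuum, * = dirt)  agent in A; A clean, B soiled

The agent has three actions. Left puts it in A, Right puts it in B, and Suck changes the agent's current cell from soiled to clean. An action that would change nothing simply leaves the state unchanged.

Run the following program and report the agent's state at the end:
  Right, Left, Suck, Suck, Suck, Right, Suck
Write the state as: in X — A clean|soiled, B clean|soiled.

step 1/7 (Right): in B — A clean, B soiled
step 2/7 (Left): in A — A clean, B soiled
step 3/7 (Suck): in A — A clean, B soiled
step 4/7 (Suck): in A — A clean, B soiled
step 5/7 (Suck): in A — A clean, B soiled
step 6/7 (Right): in B — A clean, B soiled
step 7/7 (Suck): in B — A clean, B clean

in B — A clean, B clean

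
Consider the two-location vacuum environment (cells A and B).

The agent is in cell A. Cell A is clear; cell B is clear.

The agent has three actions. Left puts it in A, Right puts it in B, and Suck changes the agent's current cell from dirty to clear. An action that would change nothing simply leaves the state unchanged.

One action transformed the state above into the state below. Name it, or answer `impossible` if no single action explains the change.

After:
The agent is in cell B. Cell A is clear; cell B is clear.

try  Left: loc=A A=clear B=clear
try Right: loc=B A=clear B=clear  ← match
try  Suck: loc=A A=clear B=clear

Right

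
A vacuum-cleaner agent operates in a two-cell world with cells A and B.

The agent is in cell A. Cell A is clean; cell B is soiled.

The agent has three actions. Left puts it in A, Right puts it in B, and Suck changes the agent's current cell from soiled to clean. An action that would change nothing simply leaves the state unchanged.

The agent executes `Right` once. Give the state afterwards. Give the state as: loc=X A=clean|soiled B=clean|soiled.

loc=B A=clean B=soiled

start: loc=A A=clean B=soiled
Right (#1): loc=B A=clean B=soiled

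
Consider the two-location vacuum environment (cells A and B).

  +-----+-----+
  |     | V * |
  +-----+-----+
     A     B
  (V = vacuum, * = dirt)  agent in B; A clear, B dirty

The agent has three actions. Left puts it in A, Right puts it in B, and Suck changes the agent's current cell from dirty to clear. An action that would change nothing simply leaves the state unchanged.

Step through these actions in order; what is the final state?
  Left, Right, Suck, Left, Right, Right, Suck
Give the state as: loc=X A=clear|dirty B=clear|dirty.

Left (#1): loc=A A=clear B=dirty
Right (#2): loc=B A=clear B=dirty
Suck (#3): loc=B A=clear B=clear
Left (#4): loc=A A=clear B=clear
Right (#5): loc=B A=clear B=clear
Right (#6): loc=B A=clear B=clear
Suck (#7): loc=B A=clear B=clear

loc=B A=clear B=clear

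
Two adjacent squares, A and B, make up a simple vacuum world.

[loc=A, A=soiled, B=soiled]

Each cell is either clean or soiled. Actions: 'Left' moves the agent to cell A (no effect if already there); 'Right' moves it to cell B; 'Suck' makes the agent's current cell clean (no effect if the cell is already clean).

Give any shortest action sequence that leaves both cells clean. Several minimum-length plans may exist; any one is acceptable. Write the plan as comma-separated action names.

1. Suck → in A — A clean, B soiled
2. Right → in B — A clean, B soiled
3. Suck → in B — A clean, B clean
min 3: Suck A + move + Suck B

Suck, Right, Suck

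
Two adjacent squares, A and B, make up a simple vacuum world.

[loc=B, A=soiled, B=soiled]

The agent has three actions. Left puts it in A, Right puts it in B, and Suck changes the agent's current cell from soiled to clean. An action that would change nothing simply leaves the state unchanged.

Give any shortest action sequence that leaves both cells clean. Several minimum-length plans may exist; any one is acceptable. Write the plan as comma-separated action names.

Suck, Left, Suck

Suck (#1): loc=B A=soiled B=clean
Left (#2): loc=A A=soiled B=clean
Suck (#3): loc=A A=clean B=clean
min 3: Suck B + move + Suck A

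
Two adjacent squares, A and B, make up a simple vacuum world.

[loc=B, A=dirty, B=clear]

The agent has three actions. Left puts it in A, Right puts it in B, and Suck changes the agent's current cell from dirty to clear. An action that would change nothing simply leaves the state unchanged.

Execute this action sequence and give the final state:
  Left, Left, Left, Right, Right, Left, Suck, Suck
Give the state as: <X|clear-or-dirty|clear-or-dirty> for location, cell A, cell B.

t=1 Left ⇒ <A|dirty|clear>
t=2 Left ⇒ <A|dirty|clear>
t=3 Left ⇒ <A|dirty|clear>
t=4 Right ⇒ <B|dirty|clear>
t=5 Right ⇒ <B|dirty|clear>
t=6 Left ⇒ <A|dirty|clear>
t=7 Suck ⇒ <A|clear|clear>
t=8 Suck ⇒ <A|clear|clear>

<A|clear|clear>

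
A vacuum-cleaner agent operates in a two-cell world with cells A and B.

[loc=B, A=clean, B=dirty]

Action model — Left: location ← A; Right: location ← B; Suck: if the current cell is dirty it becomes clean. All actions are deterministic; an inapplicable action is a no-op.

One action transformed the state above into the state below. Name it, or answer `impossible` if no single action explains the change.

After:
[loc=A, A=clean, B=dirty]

Left

try  Left: <A|clean|dirty>  ← match
try Right: <B|clean|dirty>
try  Suck: <B|clean|clean>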